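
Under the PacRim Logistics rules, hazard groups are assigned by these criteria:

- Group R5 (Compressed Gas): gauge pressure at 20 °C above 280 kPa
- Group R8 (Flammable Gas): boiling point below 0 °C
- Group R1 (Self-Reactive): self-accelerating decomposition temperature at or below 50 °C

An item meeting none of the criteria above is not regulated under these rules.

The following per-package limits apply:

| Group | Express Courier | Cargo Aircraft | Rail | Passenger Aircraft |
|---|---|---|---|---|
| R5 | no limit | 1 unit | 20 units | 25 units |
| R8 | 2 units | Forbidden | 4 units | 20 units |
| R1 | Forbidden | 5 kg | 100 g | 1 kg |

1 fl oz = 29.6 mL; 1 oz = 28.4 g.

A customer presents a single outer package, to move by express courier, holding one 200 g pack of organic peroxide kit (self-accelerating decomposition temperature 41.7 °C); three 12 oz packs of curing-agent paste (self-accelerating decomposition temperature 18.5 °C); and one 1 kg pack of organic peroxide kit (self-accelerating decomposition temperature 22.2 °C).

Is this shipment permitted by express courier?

No

The organic peroxide kit has self-accelerating decomposition temperature 41.7 °C, which is ≤ 50 °C, so it is Group R1 (Self-Reactive).
Curing-agent paste: self-accelerating decomposition temperature 18.5 °C ≤ 50 °C → Group R1 (Self-Reactive).
The organic peroxide kit has self-accelerating decomposition temperature 22.2 °C, which is ≤ 50 °C, so it is Group R1 (Self-Reactive).
Group R1 net quantity: 200 g + (three 12 oz packs = 1022.4 g) + 1 kg = 2222.4 g.
Group R1 is Forbidden by express courier.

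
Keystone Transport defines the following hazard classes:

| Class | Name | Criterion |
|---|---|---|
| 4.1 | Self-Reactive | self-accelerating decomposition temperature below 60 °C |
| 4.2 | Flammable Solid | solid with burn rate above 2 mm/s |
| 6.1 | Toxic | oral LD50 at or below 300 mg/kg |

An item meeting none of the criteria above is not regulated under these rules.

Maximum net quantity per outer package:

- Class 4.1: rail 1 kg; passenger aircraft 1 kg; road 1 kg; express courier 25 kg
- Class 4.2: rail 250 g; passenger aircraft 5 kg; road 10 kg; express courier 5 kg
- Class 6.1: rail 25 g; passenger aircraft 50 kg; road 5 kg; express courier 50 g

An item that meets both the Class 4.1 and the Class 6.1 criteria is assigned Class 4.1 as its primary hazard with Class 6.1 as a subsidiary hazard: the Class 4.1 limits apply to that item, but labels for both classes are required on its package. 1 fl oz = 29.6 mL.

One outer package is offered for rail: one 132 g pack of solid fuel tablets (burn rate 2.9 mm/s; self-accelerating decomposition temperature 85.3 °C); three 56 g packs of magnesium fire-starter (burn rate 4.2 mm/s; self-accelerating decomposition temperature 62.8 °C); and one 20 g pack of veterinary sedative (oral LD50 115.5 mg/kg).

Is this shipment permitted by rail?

With burn rate 2.9 mm/s (> 2 mm/s), the solid fuel tablets fall in Class 4.2.
The magnesium fire-starter has burn rate 4.2 mm/s, which is > 2 mm/s, so it is Class 4.2 (Flammable Solid).
The veterinary sedative has oral LD50 115.5 mg/kg, which is ≤ 300 mg/kg, so it is Class 6.1 (Toxic).
Class 4.2 net quantity: 132 g + (three 56 g packs = 168 g) = 300 g.
300 g exceeds the rail limit of 250 g for Class 4.2.
Class 6.1 quantity: 20 g.
20 g ≤ 25 g (rail limit, Class 6.1) — within limit.

No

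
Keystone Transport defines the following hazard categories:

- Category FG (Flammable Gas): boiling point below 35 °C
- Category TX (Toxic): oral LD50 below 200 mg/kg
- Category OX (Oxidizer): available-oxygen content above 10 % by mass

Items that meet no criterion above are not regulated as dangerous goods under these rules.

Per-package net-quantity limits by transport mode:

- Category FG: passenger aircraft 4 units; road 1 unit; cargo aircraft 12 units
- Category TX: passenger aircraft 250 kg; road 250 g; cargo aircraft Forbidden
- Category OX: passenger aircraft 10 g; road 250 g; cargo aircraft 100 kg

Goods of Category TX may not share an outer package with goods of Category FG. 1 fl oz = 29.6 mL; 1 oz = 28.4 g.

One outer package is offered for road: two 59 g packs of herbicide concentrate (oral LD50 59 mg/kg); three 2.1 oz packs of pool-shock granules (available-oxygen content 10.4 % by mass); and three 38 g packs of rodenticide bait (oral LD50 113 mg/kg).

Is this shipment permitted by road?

Yes

Herbicide concentrate: oral LD50 59 mg/kg < 200 mg/kg → Category TX (Toxic).
The pool-shock granules have available-oxygen content 10.4 % by mass, which is > 10 % by mass, so they are Category OX (Oxidizer).
The rodenticide bait has oral LD50 113 mg/kg, which is < 200 mg/kg, so it is Category TX (Toxic).
Total Category TX: (two 59 g packs = 118 g) + (three 38 g packs = 114 g) = 232 g.
232 g is within the road limit of 250 g for Category TX.
Category OX quantity: three 2.1 oz packs = 178.92 g.
178.92 g is within the road limit of 250 g for Category OX.
The segregation rule (Category TX with Category FG) does not apply to Category TX with Category OX.
Every hazard category is within its road limit and no segregation rule is violated.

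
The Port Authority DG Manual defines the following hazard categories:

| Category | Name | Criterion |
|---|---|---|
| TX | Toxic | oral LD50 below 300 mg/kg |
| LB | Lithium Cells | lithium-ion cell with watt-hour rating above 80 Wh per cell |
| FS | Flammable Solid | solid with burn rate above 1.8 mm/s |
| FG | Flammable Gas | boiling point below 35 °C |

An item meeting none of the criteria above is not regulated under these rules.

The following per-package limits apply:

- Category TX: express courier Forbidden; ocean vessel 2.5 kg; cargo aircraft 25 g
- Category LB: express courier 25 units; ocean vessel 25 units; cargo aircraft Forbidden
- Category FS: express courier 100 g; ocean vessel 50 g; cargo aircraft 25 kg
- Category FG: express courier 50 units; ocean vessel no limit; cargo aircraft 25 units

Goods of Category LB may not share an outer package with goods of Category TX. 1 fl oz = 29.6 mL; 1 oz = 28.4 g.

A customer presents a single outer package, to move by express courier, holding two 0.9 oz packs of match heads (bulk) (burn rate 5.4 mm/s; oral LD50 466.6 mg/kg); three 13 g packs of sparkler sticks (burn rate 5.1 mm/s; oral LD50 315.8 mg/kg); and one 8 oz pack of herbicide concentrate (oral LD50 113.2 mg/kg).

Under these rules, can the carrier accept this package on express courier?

Match heads (bulk): burn rate 5.4 mm/s > 1.8 mm/s → Category FS (Flammable Solid).
With burn rate 5.1 mm/s (> 1.8 mm/s), the sparkler sticks fall in Category FS.
Oral LD50 113.2 mg/kg meets the Category TX criterion (Toxic), so the herbicide concentrate is Category TX.
Total Category FS: (two 0.9 oz packs = 51.12 g) + (three 13 g packs = 39 g) = 90.12 g.
90.12 g is within the express courier limit of 100 g for Category FS.
Category TX quantity: one 8 oz pack = 227.2 g.
By express courier, Category TX is Forbidden regardless of quantity.
The segregation rule (Category LB with Category TX) does not apply to Category FS with Category TX.

No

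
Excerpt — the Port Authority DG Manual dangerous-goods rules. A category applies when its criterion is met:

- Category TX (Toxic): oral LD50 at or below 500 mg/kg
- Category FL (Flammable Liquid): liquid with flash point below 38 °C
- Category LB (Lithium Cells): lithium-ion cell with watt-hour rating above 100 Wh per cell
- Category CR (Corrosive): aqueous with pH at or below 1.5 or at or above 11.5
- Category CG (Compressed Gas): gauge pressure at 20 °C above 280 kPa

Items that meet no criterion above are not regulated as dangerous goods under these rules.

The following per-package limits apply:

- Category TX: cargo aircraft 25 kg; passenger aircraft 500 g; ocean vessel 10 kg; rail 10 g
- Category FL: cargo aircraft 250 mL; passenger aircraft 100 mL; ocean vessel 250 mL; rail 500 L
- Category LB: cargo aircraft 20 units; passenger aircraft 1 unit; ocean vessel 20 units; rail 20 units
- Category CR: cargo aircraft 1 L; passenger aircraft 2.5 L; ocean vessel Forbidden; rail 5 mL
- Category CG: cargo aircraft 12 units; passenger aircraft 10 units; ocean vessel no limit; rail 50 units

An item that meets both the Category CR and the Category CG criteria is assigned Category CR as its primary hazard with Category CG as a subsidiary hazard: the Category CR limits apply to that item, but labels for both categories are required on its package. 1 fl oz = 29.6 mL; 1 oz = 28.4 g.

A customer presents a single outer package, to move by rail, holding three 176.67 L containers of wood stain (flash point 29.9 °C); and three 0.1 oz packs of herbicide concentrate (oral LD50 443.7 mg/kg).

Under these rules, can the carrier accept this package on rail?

With flash point 29.9 °C (< 38 °C), the wood stain falls in Category FL.
Herbicide concentrate: oral LD50 443.7 mg/kg ≤ 500 mg/kg → Category TX (Toxic).
Category FL quantity: three 176.67 L containers = 530.01 L.
530.01 L exceeds the rail limit of 500 L for Category FL.
Category TX quantity: three 0.1 oz packs = 8.52 g.
8.52 g ≤ 10 g (rail limit, Category TX) — within limit.

No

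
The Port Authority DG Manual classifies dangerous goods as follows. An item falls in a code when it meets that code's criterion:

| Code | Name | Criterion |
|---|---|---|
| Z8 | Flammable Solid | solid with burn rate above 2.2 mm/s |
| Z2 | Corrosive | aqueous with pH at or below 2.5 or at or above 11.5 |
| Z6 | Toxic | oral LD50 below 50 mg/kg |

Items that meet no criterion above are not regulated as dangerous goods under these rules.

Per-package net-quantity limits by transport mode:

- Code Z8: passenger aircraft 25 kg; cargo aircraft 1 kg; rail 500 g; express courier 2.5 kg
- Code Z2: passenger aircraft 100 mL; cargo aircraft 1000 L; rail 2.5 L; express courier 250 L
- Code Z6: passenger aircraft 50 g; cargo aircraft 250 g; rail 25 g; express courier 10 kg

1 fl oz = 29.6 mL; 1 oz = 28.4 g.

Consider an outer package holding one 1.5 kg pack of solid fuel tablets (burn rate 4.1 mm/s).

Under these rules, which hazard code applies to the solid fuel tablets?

Burn rate 4.1 mm/s meets the Code Z8 criterion (Flammable Solid), so the solid fuel tablets are Code Z8.

Code Z8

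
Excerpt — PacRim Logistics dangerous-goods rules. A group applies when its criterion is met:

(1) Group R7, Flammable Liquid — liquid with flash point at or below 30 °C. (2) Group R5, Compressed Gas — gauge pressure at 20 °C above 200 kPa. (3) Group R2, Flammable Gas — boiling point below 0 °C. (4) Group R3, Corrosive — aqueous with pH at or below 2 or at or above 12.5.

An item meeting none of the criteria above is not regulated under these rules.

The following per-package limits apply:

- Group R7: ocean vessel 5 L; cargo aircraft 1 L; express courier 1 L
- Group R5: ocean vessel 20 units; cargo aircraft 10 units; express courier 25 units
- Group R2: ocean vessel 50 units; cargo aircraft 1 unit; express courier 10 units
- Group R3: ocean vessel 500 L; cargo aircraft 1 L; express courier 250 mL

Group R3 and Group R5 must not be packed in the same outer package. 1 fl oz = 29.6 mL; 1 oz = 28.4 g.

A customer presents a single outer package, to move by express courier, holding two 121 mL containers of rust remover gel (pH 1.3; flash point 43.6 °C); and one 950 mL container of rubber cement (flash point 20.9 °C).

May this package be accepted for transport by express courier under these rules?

pH 1.3 meets the Group R3 criterion (Corrosive), so the rust remover gel is Group R3.
With flash point 20.9 °C (≤ 30 °C), the rubber cement falls in Group R7.
Group R3 quantity: two 121 mL containers = 242 mL.
242 mL is within the express courier limit of 250 mL for Group R3.
Group R7 quantity: 950 mL.
That is within the Group R7 express courier limit of 1 L.
The segregation rule (Group R3 with Group R5) does not apply to Group R3 with Group R7.
Every hazard group is within its express courier limit and no segregation rule is violated.

Yes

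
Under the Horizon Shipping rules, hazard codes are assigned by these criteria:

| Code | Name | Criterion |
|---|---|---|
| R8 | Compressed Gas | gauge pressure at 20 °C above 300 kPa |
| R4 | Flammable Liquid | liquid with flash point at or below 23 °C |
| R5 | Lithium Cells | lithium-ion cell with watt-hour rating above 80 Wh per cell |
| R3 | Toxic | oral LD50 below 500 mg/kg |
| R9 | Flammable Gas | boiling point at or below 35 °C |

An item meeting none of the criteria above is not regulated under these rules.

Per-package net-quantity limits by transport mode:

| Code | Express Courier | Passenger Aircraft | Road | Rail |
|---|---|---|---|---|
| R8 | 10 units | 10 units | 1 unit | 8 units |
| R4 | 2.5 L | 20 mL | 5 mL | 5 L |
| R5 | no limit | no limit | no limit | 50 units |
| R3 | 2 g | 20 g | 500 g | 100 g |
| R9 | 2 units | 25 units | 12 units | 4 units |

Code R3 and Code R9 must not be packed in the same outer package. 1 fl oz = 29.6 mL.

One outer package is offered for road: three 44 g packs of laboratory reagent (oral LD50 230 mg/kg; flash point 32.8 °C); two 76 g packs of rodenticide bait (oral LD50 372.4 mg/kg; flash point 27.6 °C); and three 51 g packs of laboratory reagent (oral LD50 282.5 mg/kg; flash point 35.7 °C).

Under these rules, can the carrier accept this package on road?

Yes

Laboratory reagent: oral LD50 230 mg/kg < 500 mg/kg → Code R3 (Toxic).
Oral LD50 372.4 mg/kg meets the Code R3 criterion (Toxic), so the rodenticide bait is Code R3.
Oral LD50 282.5 mg/kg meets the Code R3 criterion (Toxic), so the laboratory reagent is Code R3.
Total Code R3: (three 44 g packs = 132 g) + (two 76 g packs = 152 g) + (three 51 g packs = 153 g) = 437 g.
437 g ≤ 500 g (road limit, Code R3) — within limit.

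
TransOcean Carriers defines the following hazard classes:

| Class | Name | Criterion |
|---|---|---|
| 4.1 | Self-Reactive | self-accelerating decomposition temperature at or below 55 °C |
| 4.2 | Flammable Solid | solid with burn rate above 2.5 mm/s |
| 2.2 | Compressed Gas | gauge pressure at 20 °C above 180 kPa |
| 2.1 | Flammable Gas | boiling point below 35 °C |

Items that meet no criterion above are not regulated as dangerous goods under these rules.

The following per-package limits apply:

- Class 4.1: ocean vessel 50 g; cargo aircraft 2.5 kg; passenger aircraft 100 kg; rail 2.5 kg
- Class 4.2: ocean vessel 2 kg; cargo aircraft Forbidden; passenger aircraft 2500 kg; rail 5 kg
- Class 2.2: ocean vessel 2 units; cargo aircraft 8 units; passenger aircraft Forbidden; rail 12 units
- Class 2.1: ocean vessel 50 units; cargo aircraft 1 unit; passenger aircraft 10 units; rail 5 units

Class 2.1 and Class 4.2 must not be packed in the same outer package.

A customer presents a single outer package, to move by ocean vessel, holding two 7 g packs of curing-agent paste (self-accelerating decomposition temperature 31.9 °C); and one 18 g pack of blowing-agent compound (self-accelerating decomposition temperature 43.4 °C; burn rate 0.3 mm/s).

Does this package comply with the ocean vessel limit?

Yes

Curing-agent paste: self-accelerating decomposition temperature 31.9 °C ≤ 55 °C → Class 4.1 (Self-Reactive).
Blowing-agent compound: self-accelerating decomposition temperature 43.4 °C ≤ 55 °C → Class 4.1 (Self-Reactive).
Class 4.1 net quantity: (two 7 g packs = 14 g) + 18 g = 32 g.
That is within the Class 4.1 ocean vessel limit of 50 g.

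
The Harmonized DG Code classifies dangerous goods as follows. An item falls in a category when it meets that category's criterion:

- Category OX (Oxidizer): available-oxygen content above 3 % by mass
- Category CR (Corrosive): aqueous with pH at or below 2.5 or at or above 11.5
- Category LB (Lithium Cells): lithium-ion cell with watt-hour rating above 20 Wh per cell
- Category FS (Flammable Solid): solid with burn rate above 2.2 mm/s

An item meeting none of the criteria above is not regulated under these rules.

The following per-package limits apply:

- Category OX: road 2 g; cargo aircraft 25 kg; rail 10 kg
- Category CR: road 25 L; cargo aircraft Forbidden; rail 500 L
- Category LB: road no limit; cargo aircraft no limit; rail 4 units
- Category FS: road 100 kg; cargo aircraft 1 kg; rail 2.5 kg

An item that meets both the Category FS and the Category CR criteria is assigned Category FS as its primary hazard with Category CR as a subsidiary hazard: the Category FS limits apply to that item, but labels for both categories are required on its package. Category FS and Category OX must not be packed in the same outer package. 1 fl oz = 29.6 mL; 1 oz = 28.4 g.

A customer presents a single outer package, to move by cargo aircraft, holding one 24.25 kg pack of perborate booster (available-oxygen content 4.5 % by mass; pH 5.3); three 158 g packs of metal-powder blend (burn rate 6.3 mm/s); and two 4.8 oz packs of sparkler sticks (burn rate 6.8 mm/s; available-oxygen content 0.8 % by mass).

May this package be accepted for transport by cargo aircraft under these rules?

Available-oxygen content 4.5 % by mass meets the Category OX criterion (Oxidizer), so the perborate booster is Category OX.
With burn rate 6.3 mm/s (> 2.2 mm/s), the metal-powder blend falls in Category FS.
Sparkler sticks: burn rate 6.8 mm/s > 2.2 mm/s → Category FS (Flammable Solid).
Total Category FS: (three 158 g packs = 474 g) + (two 4.8 oz packs = 272.64 g) = 746.64 g.
746.64 g is within the cargo aircraft limit of 1 kg for Category FS.
Category OX quantity: 24.25 kg.
That is within the Category OX cargo aircraft limit of 25 kg.
Category FS and Category OX may not share an outer package.

No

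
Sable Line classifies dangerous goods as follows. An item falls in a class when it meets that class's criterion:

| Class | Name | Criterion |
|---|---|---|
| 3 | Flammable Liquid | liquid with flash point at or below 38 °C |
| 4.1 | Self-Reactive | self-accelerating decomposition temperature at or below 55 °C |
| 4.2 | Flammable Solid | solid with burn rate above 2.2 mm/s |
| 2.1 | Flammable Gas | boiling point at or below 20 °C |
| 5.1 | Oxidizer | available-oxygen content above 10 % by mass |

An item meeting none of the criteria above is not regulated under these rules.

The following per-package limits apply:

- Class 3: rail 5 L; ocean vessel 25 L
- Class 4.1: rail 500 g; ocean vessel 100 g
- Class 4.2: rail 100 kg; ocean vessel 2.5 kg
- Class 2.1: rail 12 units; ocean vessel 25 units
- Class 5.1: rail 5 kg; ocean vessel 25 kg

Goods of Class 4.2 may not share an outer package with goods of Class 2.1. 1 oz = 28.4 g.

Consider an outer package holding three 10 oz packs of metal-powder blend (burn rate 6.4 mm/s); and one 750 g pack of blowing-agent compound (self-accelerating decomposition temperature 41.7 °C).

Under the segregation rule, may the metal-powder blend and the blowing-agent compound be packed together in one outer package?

Yes

The metal-powder blend has burn rate 6.4 mm/s, which is > 2.2 mm/s, so it is Class 4.2 (Flammable Solid).
With self-accelerating decomposition temperature 41.7 °C (≤ 55 °C), the blowing-agent compound falls in Class 4.1.
No segregation rule bars Class 4.2 with Class 4.1.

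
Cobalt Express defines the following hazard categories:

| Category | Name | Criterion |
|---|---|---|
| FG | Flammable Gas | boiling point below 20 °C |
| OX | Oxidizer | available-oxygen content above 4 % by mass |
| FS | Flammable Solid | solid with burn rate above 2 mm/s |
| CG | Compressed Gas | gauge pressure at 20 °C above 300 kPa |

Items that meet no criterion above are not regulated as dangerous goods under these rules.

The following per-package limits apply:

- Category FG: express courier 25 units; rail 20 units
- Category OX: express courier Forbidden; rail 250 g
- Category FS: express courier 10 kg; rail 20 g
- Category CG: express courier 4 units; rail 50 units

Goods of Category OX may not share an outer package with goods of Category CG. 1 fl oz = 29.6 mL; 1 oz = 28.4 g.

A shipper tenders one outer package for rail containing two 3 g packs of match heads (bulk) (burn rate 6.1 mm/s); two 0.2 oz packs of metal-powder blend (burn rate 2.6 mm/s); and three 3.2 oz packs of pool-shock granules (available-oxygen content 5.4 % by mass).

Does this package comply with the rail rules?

No

Burn rate 6.1 mm/s meets the Category FS criterion (Flammable Solid), so the match heads (bulk) are Category FS.
Metal-powder blend: burn rate 2.6 mm/s > 2 mm/s → Category FS (Flammable Solid).
The pool-shock granules have available-oxygen content 5.4 % by mass, which is > 4 % by mass, so they are Category OX (Oxidizer).
Category OX quantity: three 3.2 oz packs = 272.64 g.
272.64 g exceeds the rail limit of 250 g for Category OX.
Category FS net quantity: (two 3 g packs = 6 g) + (two 0.2 oz packs = 11.36 g) = 17.36 g.
17.36 g ≤ 20 g (rail limit, Category FS) — within limit.
The segregation rule (Category OX with Category CG) does not apply to Category OX with Category FS.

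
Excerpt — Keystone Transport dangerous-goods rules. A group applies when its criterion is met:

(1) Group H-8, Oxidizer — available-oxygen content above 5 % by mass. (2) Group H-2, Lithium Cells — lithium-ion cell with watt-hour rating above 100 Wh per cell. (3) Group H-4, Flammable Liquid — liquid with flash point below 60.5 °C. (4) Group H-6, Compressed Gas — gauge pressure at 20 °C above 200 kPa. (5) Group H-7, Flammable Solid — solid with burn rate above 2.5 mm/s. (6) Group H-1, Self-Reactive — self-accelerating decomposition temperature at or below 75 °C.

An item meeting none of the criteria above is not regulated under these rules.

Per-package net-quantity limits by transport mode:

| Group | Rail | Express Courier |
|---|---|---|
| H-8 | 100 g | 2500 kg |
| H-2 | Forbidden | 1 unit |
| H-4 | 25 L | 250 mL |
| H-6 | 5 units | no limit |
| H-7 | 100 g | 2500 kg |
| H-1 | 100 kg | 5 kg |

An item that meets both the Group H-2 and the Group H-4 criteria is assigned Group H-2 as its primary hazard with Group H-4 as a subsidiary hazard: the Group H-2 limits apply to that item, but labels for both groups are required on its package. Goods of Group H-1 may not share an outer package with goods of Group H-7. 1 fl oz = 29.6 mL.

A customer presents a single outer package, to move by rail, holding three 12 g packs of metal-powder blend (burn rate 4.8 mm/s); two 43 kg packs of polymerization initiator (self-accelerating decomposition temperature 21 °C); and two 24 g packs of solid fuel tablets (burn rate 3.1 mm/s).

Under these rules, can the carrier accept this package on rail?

Burn rate 4.8 mm/s meets the Group H-7 criterion (Flammable Solid), so the metal-powder blend is Group H-7.
With self-accelerating decomposition temperature 21 °C (≤ 75 °C), the polymerization initiator falls in Group H-1.
With burn rate 3.1 mm/s (> 2.5 mm/s), the solid fuel tablets fall in Group H-7.
Group H-1 quantity: two 43 kg packs = 86 kg.
86 kg is within the rail limit of 100 kg for Group H-1.
Total Group H-7: (three 12 g packs = 36 g) + (two 24 g packs = 48 g) = 84 g.
That is within the Group H-7 rail limit of 100 g.
Group H-1 and Group H-7 may not share an outer package.

No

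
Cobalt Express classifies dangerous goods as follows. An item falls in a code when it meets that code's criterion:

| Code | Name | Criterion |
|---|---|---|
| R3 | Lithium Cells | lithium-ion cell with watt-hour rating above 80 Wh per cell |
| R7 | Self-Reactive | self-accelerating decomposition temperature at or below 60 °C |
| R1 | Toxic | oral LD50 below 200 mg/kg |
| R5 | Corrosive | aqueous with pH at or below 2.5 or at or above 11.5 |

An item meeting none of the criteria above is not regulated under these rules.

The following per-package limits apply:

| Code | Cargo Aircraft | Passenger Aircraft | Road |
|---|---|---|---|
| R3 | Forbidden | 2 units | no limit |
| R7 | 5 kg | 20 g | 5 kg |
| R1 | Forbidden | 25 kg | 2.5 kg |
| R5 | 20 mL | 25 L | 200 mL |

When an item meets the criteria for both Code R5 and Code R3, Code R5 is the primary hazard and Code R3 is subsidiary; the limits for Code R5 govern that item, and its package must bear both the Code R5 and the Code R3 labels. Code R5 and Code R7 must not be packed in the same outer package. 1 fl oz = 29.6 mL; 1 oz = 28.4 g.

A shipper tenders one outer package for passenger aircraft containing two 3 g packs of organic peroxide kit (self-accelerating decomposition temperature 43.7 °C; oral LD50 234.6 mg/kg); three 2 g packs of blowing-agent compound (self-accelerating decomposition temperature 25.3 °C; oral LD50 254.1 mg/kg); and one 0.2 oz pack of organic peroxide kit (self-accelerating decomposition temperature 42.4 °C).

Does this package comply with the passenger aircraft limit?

Organic peroxide kit: self-accelerating decomposition temperature 43.7 °C ≤ 60 °C → Code R7 (Self-Reactive).
Self-accelerating decomposition temperature 25.3 °C meets the Code R7 criterion (Self-Reactive), so the blowing-agent compound is Code R7.
Self-accelerating decomposition temperature 42.4 °C meets the Code R7 criterion (Self-Reactive), so the organic peroxide kit is Code R7.
Total Code R7: (two 3 g packs = 6 g) + (three 2 g packs = 6 g) + (one 0.2 oz pack = 5.68 g) = 17.68 g.
17.68 g is within the passenger aircraft limit of 20 g for Code R7.

Yes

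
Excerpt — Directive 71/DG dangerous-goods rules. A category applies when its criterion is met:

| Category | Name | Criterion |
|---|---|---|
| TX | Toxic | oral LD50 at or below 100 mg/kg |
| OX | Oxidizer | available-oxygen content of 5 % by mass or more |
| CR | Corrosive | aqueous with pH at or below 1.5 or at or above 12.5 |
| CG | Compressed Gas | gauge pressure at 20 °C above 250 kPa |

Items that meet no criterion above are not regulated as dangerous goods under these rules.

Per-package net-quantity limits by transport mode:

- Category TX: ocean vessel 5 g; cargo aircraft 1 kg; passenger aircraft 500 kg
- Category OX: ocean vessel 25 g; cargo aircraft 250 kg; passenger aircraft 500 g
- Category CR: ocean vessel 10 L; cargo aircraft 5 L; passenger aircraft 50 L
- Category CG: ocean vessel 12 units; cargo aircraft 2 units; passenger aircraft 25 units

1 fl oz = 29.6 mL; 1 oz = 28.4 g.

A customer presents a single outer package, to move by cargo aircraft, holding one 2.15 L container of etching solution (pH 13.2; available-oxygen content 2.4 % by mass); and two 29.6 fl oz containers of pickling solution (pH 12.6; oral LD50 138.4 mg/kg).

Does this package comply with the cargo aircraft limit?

Yes

pH 13.2 meets the Category CR criterion (Corrosive), so the etching solution is Category CR.
With pH 12.6 (≥ 12.5), the pickling solution falls in Category CR.
Category CR net quantity: 2.15 L + (two 29.6 fl oz containers = 1752.32 mL) = 3902.32 mL.
3902.32 mL ≤ 5 L (cargo aircraft limit, Category CR) — within limit.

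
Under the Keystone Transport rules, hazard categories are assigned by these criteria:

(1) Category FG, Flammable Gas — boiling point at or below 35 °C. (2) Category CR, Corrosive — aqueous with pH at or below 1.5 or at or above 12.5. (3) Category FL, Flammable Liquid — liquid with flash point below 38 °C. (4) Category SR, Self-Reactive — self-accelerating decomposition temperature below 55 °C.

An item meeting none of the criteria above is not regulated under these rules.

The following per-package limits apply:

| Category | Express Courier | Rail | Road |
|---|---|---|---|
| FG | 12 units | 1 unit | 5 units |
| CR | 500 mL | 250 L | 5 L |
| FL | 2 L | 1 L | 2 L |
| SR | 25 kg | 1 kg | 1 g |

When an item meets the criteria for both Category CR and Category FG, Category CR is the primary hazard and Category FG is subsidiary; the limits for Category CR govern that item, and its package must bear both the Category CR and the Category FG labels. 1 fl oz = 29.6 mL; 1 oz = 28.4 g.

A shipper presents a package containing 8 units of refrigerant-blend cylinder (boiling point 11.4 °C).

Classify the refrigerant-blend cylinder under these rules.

Category FG

Boiling point 11.4 °C meets the Category FG criterion (Flammable Gas), so the refrigerant-blend cylinder is Category FG.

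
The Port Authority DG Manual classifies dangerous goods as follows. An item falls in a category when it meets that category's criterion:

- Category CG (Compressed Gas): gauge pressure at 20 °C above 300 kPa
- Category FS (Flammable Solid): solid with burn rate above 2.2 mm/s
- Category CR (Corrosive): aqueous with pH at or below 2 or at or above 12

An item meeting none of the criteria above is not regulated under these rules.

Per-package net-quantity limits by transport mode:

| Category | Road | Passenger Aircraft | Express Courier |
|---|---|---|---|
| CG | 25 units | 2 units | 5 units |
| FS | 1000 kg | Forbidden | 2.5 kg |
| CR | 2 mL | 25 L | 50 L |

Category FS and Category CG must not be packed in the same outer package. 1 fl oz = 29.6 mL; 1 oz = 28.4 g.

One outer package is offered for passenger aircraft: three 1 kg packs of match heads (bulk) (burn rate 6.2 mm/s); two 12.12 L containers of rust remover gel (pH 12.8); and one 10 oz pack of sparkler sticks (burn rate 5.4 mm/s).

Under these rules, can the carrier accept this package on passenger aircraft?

No

The match heads (bulk) have burn rate 6.2 mm/s, which is > 2.2 mm/s, so they are Category FS (Flammable Solid).
With pH 12.8 (≥ 12), the rust remover gel falls in Category CR.
The sparkler sticks have burn rate 5.4 mm/s, which is > 2.2 mm/s, so they are Category FS (Flammable Solid).
Total Category FS: (three 1 kg packs = 3 kg) + (one 10 oz pack = 284 g) = 3.284 kg.
By passenger aircraft, Category FS is Forbidden regardless of quantity.
Category CR quantity: two 12.12 L containers = 24.24 L.
That is within the Category CR passenger aircraft limit of 25 L.
The segregation rule (Category FS with Category CG) does not apply to Category FS with Category CR.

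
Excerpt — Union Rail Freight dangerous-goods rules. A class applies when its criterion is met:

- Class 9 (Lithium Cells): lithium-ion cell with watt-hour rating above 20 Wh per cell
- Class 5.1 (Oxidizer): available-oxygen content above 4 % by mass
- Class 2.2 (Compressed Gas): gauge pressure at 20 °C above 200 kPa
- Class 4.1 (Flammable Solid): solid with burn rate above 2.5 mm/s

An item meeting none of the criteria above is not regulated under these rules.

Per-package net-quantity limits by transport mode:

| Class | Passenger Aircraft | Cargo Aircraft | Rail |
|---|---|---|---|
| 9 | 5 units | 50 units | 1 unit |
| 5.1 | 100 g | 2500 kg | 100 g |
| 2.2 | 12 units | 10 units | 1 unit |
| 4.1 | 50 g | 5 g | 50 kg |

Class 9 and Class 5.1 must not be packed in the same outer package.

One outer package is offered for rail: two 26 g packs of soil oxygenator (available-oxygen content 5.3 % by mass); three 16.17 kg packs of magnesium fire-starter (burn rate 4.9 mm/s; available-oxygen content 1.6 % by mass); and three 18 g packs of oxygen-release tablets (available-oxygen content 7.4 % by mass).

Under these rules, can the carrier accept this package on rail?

The soil oxygenator has available-oxygen content 5.3 % by mass, which is > 4 % by mass, so it is Class 5.1 (Oxidizer).
Magnesium fire-starter: burn rate 4.9 mm/s > 2.5 mm/s → Class 4.1 (Flammable Solid).
Oxygen-release tablets: available-oxygen content 7.4 % by mass > 4 % by mass → Class 5.1 (Oxidizer).
Class 4.1 quantity: three 16.17 kg packs = 48.51 kg.
48.51 kg is within the rail limit of 50 kg for Class 4.1.
Class 5.1 net quantity: (two 26 g packs = 52 g) + (three 18 g packs = 54 g) = 106 g.
106 g > 100 g (rail limit, Class 5.1) — over the limit.
The segregation rule (Class 9 with Class 5.1) does not apply to Class 4.1 with Class 5.1.

No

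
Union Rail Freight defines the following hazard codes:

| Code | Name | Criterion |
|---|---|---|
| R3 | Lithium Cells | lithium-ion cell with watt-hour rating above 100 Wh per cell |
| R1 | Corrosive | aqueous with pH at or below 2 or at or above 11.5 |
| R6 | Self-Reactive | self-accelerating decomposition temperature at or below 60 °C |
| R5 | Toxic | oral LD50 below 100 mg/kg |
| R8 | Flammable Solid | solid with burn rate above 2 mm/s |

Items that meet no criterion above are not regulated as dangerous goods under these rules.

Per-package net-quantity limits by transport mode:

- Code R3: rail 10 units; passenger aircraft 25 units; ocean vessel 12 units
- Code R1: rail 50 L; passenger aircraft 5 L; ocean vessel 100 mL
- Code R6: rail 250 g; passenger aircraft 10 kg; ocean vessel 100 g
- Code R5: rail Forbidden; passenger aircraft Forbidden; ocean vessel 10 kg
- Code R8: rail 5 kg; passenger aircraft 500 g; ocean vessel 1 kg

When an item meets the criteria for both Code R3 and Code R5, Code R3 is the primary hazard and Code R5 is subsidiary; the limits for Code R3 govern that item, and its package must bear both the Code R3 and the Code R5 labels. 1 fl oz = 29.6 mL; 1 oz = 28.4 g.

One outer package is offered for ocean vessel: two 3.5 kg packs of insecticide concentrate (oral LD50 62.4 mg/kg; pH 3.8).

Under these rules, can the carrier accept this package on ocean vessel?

Yes

With oral LD50 62.4 mg/kg (< 100 mg/kg), the insecticide concentrate falls in Code R5.
Code R5 quantity: two 3.5 kg packs = 7 kg.
7 kg ≤ 10 kg (ocean vessel limit, Code R5) — within limit.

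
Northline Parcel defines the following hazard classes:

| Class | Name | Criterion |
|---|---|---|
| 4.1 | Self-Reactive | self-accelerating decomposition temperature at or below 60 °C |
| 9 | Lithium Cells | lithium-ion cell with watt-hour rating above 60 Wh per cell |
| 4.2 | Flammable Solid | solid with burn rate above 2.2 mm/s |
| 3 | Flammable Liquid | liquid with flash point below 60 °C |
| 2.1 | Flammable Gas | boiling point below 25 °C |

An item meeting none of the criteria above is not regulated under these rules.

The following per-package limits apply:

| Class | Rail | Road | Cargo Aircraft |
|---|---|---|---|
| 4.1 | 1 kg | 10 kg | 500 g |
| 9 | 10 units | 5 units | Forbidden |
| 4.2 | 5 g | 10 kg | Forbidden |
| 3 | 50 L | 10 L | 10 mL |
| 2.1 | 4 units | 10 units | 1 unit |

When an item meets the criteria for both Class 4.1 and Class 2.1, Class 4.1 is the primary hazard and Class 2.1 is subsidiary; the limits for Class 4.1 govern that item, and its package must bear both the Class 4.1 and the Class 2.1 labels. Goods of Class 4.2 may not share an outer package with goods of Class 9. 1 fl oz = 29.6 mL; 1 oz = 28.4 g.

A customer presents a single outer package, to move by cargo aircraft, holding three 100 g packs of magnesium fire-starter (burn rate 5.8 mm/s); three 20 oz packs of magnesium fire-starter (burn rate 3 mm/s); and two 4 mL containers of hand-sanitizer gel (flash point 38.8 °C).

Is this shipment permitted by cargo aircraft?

With burn rate 5.8 mm/s (> 2.2 mm/s), the magnesium fire-starter falls in Class 4.2.
Magnesium fire-starter: burn rate 3 mm/s > 2.2 mm/s → Class 4.2 (Flammable Solid).
Hand-sanitizer gel: flash point 38.8 °C < 60 °C → Class 3 (Flammable Liquid).
Total Class 4.2: (three 100 g packs = 300 g) + (three 20 oz packs = 1.704 kg) = 2.004 kg.
By cargo aircraft, Class 4.2 is Forbidden regardless of quantity.
Class 3 quantity: two 4 mL containers = 8 mL.
8 mL ≤ 10 mL (cargo aircraft limit, Class 3) — within limit.
The segregation rule (Class 4.2 with Class 9) does not apply to Class 4.2 with Class 3.

No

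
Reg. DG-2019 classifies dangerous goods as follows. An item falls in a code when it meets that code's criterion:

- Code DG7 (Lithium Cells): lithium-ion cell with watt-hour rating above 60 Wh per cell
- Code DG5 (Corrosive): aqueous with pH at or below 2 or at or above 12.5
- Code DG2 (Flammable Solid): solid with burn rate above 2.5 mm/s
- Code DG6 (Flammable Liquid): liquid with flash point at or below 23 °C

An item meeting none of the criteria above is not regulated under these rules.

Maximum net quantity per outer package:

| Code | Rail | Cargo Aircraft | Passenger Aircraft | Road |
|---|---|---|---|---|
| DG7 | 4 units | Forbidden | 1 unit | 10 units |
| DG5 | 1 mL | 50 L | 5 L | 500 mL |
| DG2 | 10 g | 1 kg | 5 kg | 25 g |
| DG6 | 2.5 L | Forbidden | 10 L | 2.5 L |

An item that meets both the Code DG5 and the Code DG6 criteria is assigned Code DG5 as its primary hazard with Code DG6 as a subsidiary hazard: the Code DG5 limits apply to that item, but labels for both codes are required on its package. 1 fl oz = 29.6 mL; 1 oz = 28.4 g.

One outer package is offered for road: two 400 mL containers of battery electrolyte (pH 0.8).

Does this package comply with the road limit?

pH 0.8 meets the Code DG5 criterion (Corrosive), so the battery electrolyte is Code DG5.
Code DG5 quantity: two 400 mL containers = 800 mL.
That exceeds the Code DG5 road limit of 500 mL.

No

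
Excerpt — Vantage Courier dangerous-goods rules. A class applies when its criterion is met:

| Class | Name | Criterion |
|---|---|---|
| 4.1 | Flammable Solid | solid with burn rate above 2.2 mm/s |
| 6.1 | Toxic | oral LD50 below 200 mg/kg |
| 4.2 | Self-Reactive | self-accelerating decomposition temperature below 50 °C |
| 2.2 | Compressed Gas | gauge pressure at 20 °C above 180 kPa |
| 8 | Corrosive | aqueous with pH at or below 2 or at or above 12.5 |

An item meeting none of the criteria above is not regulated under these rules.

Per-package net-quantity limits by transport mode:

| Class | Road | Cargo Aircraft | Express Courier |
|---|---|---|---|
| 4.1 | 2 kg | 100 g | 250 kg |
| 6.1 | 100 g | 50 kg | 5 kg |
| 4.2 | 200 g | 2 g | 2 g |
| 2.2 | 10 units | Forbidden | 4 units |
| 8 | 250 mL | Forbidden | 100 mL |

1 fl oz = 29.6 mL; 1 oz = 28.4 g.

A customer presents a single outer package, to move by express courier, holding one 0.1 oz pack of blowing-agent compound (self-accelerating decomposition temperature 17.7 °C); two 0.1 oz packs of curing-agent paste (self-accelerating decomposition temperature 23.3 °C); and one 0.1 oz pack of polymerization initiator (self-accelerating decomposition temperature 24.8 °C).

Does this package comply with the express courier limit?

With self-accelerating decomposition temperature 17.7 °C (< 50 °C), the blowing-agent compound falls in Class 4.2.
Curing-agent paste: self-accelerating decomposition temperature 23.3 °C < 50 °C → Class 4.2 (Self-Reactive).
The polymerization initiator has self-accelerating decomposition temperature 24.8 °C, which is < 50 °C, so it is Class 4.2 (Self-Reactive).
Total Class 4.2: (one 0.1 oz pack = 2.84 g) + (two 0.1 oz packs = 5.68 g) + (one 0.1 oz pack = 2.84 g) = 11.36 g.
11.36 g > 2 g (express courier limit, Class 4.2) — over the limit.

No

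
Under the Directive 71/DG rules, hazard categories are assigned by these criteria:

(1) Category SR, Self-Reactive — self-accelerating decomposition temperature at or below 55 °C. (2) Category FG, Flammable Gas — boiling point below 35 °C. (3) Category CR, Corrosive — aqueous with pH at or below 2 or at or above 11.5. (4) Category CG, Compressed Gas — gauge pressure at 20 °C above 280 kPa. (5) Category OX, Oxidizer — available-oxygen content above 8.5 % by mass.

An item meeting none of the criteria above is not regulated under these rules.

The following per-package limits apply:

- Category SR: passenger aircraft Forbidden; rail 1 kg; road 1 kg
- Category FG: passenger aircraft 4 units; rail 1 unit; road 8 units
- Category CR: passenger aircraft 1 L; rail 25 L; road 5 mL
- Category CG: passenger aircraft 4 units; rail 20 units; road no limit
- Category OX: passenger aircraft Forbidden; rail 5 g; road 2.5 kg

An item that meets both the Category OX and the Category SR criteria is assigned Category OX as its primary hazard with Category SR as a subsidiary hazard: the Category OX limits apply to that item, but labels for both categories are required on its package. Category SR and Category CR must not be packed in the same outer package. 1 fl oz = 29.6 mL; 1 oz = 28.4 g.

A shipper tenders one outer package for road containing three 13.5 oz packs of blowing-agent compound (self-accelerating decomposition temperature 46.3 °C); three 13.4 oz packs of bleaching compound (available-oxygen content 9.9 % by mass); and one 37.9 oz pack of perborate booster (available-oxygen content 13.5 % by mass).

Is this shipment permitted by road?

With self-accelerating decomposition temperature 46.3 °C (≤ 55 °C), the blowing-agent compound falls in Category SR.
Bleaching compound: available-oxygen content 9.9 % by mass > 8.5 % by mass → Category OX (Oxidizer).
Perborate booster: available-oxygen content 13.5 % by mass > 8.5 % by mass → Category OX (Oxidizer).
Total Category OX: (three 13.4 oz packs = 1141.68 g) + (one 37.9 oz pack = 1076.36 g) = 2218.04 g.
That is within the Category OX road limit of 2.5 kg.
Category SR quantity: three 13.5 oz packs = 1150.2 g.
1150.2 g exceeds the road limit of 1 kg for Category SR.
The segregation rule (Category SR with Category CR) does not apply to Category OX with Category SR.

No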